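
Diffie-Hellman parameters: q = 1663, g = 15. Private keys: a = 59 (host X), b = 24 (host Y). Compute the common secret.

Host X sends A = g^a mod q = 15^59 mod 1663.
15^1 ≡ 15 (mod 1663)
15^2 = (15^1)^2 ≡ 15^2 = 225 ≡ 225 (mod 1663)
15^4 = (15^2)^2 ≡ 225^2 = 50625 ≡ 735 (mod 1663)
15^8 = (15^4)^2 ≡ 735^2 = 540225 ≡ 1413 (mod 1663)
15^16 = (15^8)^2 ≡ 1413^2 = 1996569 ≡ 969 (mod 1663)
15^32 = (15^16)^2 ≡ 969^2 = 938961 ≡ 1029 (mod 1663)
15^59 = 15^32 · 15^16 · 15^8 · 15^2 · 15^1 ≡ 1029 · 969 · 1413 · 225 · 15 ≡ 1626 (mod 1663).
So A = 1626. Host Y then computes K = A^b mod q = 1626^24 mod 1663.
1626^1 ≡ 1626 (mod 1663)
1626^2 = (1626^1)^2 ≡ 1626^2 = 2643876 ≡ 1369 (mod 1663)
1626^4 = (1626^2)^2 ≡ 1369^2 = 1874161 ≡ 1623 (mod 1663)
1626^8 = (1626^4)^2 ≡ 1623^2 = 2634129 ≡ 1600 (mod 1663)
1626^16 = (1626^8)^2 ≡ 1600^2 = 2560000 ≡ 643 (mod 1663)
1626^24 = 1626^16 · 1626^8 ≡ 643 · 1600 ≡ 1066 (mod 1663).

1066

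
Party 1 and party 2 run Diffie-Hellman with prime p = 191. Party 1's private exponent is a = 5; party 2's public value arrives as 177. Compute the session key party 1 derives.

Shared key K = 177^5 mod 191.
177^1 ≡ 177 (mod 191)
177^2 = (177^1)^2 ≡ 177^2 = 31329 ≡ 5 (mod 191)
177^4 = (177^2)^2 ≡ 5^2 = 25 ≡ 25 (mod 191)
177^5 = 177^4 · 177^1 ≡ 25 · 177 ≡ 32 (mod 191).

32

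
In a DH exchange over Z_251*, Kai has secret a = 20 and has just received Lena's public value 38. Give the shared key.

Shared key K = 38^20 mod 251.
38^1 ≡ 38 (mod 251)
38^2 = (38^1)^2 ≡ 38^2 = 1444 ≡ 189 (mod 251)
38^4 = (38^2)^2 ≡ 189^2 = 35721 ≡ 79 (mod 251)
38^8 = (38^4)^2 ≡ 79^2 = 6241 ≡ 217 (mod 251)
38^16 = (38^8)^2 ≡ 217^2 = 47089 ≡ 152 (mod 251)
38^20 = 38^16 · 38^4 ≡ 152 · 79 ≡ 211 (mod 251).

211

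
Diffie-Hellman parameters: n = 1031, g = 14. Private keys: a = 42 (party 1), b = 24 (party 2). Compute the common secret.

Party 1 sends A = g^a mod n = 14^42 mod 1031.
14^1 ≡ 14 (mod 1031)
14^2 = (14^1)^2 ≡ 14^2 = 196 ≡ 196 (mod 1031)
14^4 = (14^2)^2 ≡ 196^2 = 38416 ≡ 269 (mod 1031)
14^8 = (14^4)^2 ≡ 269^2 = 72361 ≡ 191 (mod 1031)
14^16 = (14^8)^2 ≡ 191^2 = 36481 ≡ 396 (mod 1031)
14^32 = (14^16)^2 ≡ 396^2 = 156816 ≡ 104 (mod 1031)
14^42 = 14^32 · 14^8 · 14^2 ≡ 104 · 191 · 196 ≡ 288 (mod 1031).
So A = 288. Party 2 then computes K = A^b mod n = 288^24 mod 1031.
288^1 ≡ 288 (mod 1031)
288^2 = (288^1)^2 ≡ 288^2 = 82944 ≡ 464 (mod 1031)
288^4 = (288^2)^2 ≡ 464^2 = 215296 ≡ 848 (mod 1031)
288^8 = (288^4)^2 ≡ 848^2 = 719104 ≡ 497 (mod 1031)
288^16 = (288^8)^2 ≡ 497^2 = 247009 ≡ 600 (mod 1031)
288^24 = 288^16 · 288^8 ≡ 600 · 497 ≡ 241 (mod 1031).

241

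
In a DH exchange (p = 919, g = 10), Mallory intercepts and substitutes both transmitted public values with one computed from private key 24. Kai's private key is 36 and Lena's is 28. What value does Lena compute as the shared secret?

458

Lena receives Mallory's public value M = 10^24 mod 919 instead of the honest one.
10^1 ≡ 10 (mod 919)
10^2 = (10^1)^2 ≡ 10^2 = 100 ≡ 100 (mod 919)
10^4 = (10^2)^2 ≡ 100^2 = 10000 ≡ 810 (mod 919)
10^8 = (10^4)^2 ≡ 810^2 = 656100 ≡ 853 (mod 919)
10^16 = (10^8)^2 ≡ 853^2 = 727609 ≡ 680 (mod 919)
10^24 = 10^16 · 10^8 ≡ 680 · 853 ≡ 151 (mod 919).
So M = 151. Lena computes K = M^28 mod 919.
151^1 ≡ 151 (mod 919)
151^2 = (151^1)^2 ≡ 151^2 = 22801 ≡ 745 (mod 919)
151^4 = (151^2)^2 ≡ 745^2 = 555025 ≡ 868 (mod 919)
151^8 = (151^4)^2 ≡ 868^2 = 753424 ≡ 763 (mod 919)
151^16 = (151^8)^2 ≡ 763^2 = 582169 ≡ 442 (mod 919)
151^28 = 151^16 · 151^8 · 151^4 ≡ 442 · 763 · 868 ≡ 458 (mod 919).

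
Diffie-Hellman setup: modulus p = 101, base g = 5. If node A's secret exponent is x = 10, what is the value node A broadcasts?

Public value = 5^10 mod 101.
5^1 ≡ 5 (mod 101)
5^2 = (5^1)^2 ≡ 5^2 = 25 ≡ 25 (mod 101)
5^4 = (5^2)^2 ≡ 25^2 = 625 ≡ 19 (mod 101)
5^8 = (5^4)^2 ≡ 19^2 = 361 ≡ 58 (mod 101)
5^10 = 5^8 · 5^2 ≡ 58 · 25 ≡ 36 (mod 101).

36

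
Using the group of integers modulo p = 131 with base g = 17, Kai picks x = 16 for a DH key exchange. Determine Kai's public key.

Public value = 17^16 mod 131.
17^1 ≡ 17 (mod 131)
17^2 = (17^1)^2 ≡ 17^2 = 289 ≡ 27 (mod 131)
17^4 = (17^2)^2 ≡ 27^2 = 729 ≡ 74 (mod 131)
17^8 = (17^4)^2 ≡ 74^2 = 5476 ≡ 105 (mod 131)
17^16 = (17^8)^2 ≡ 105^2 = 11025 ≡ 21 (mod 131)

21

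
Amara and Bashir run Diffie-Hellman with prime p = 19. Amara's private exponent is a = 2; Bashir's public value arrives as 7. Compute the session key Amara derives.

11

Shared key K = 7^2 mod 19.
7^1 ≡ 7 (mod 19)
7^2 = (7^1)^2 ≡ 7^2 = 49 ≡ 11 (mod 19)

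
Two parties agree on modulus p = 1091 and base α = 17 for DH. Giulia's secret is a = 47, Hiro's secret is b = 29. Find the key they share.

502

Hiro sends B = α^b mod p = 17^29 mod 1091.
17^1 ≡ 17 (mod 1091)
17^2 = (17^1)^2 ≡ 17^2 = 289 ≡ 289 (mod 1091)
17^4 = (17^2)^2 ≡ 289^2 = 83521 ≡ 605 (mod 1091)
17^8 = (17^4)^2 ≡ 605^2 = 366025 ≡ 540 (mod 1091)
17^16 = (17^8)^2 ≡ 540^2 = 291600 ≡ 303 (mod 1091)
17^29 = 17^16 · 17^8 · 17^4 · 17^1 ≡ 303 · 540 · 605 · 17 ≡ 203 (mod 1091).
So B = 203. Giulia then computes K = B^a mod p = 203^47 mod 1091.
203^1 ≡ 203 (mod 1091)
203^2 = (203^1)^2 ≡ 203^2 = 41209 ≡ 842 (mod 1091)
203^4 = (203^2)^2 ≡ 842^2 = 708964 ≡ 905 (mod 1091)
203^8 = (203^4)^2 ≡ 905^2 = 819025 ≡ 775 (mod 1091)
203^16 = (203^8)^2 ≡ 775^2 = 600625 ≡ 575 (mod 1091)
203^32 = (203^16)^2 ≡ 575^2 = 330625 ≡ 52 (mod 1091)
203^47 = 203^32 · 203^8 · 203^4 · 203^2 · 203^1 ≡ 52 · 775 · 905 · 842 · 203 ≡ 502 (mod 1091).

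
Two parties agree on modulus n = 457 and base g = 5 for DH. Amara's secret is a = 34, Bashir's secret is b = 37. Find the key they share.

32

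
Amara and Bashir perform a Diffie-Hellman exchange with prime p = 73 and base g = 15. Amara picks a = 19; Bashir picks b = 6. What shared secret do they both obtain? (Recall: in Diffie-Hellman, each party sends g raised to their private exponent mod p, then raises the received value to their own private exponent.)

3

Bashir sends B = g^b mod p = 15^6 mod 73.
15^1 ≡ 15 (mod 73)
15^2 = (15^1)^2 ≡ 15^2 = 225 ≡ 6 (mod 73)
15^4 = (15^2)^2 ≡ 6^2 = 36 ≡ 36 (mod 73)
15^6 = 15^4 · 15^2 ≡ 36 · 6 ≡ 70 (mod 73).
So B = 70. Amara then computes K = B^a mod p = 70^19 mod 73.
70^1 ≡ 70 (mod 73)
70^2 = (70^1)^2 ≡ 70^2 = 4900 ≡ 9 (mod 73)
70^4 = (70^2)^2 ≡ 9^2 = 81 ≡ 8 (mod 73)
70^8 = (70^4)^2 ≡ 8^2 = 64 ≡ 64 (mod 73)
70^16 = (70^8)^2 ≡ 64^2 = 4096 ≡ 8 (mod 73)
70^19 = 70^16 · 70^2 · 70^1 ≡ 8 · 9 · 70 ≡ 3 (mod 73).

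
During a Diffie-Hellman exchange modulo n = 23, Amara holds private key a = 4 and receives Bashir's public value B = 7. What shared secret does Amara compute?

Shared key K = 7^4 mod 23.
7^1 ≡ 7 (mod 23)
7^2 = (7^1)^2 ≡ 7^2 = 49 ≡ 3 (mod 23)
7^4 = (7^2)^2 ≡ 3^2 = 9 ≡ 9 (mod 23)

9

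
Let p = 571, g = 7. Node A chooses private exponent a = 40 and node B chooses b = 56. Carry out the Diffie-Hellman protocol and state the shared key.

Node A sends A = g^a mod p = 7^40 mod 571.
7^1 ≡ 7 (mod 571)
7^2 = (7^1)^2 ≡ 7^2 = 49 ≡ 49 (mod 571)
7^4 = (7^2)^2 ≡ 49^2 = 2401 ≡ 117 (mod 571)
7^8 = (7^4)^2 ≡ 117^2 = 13689 ≡ 556 (mod 571)
7^16 = (7^8)^2 ≡ 556^2 = 309136 ≡ 225 (mod 571)
7^32 = (7^16)^2 ≡ 225^2 = 50625 ≡ 377 (mod 571)
7^40 = 7^32 · 7^8 ≡ 377 · 556 ≡ 55 (mod 571).
So A = 55. Node B then computes K = A^b mod p = 55^56 mod 571.
55^1 ≡ 55 (mod 571)
55^2 = (55^1)^2 ≡ 55^2 = 3025 ≡ 170 (mod 571)
55^4 = (55^2)^2 ≡ 170^2 = 28900 ≡ 350 (mod 571)
55^8 = (55^4)^2 ≡ 350^2 = 122500 ≡ 306 (mod 571)
55^16 = (55^8)^2 ≡ 306^2 = 93636 ≡ 563 (mod 571)
55^32 = (55^16)^2 ≡ 563^2 = 316969 ≡ 64 (mod 571)
55^56 = 55^32 · 55^16 · 55^8 ≡ 64 · 563 · 306 ≡ 353 (mod 571).

353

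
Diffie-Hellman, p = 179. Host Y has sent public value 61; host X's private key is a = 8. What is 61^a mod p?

144

Shared key K = 61^8 mod 179.
61^1 ≡ 61 (mod 179)
61^2 = (61^1)^2 ≡ 61^2 = 3721 ≡ 141 (mod 179)
61^4 = (61^2)^2 ≡ 141^2 = 19881 ≡ 12 (mod 179)
61^8 = (61^4)^2 ≡ 12^2 = 144 ≡ 144 (mod 179)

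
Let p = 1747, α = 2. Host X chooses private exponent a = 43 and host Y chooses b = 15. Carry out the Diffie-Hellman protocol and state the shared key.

646

Host Y sends B = α^b mod p = 2^15 mod 1747.
2^1 ≡ 2 (mod 1747)
2^2 = (2^1)^2 ≡ 2^2 = 4 ≡ 4 (mod 1747)
2^4 = (2^2)^2 ≡ 4^2 = 16 ≡ 16 (mod 1747)
2^8 = (2^4)^2 ≡ 16^2 = 256 ≡ 256 (mod 1747)
2^15 = 2^8 · 2^4 · 2^2 · 2^1 ≡ 256 · 16 · 4 · 2 ≡ 1322 (mod 1747).
So B = 1322. Host X then computes K = B^a mod p = 1322^43 mod 1747.
1322^1 ≡ 1322 (mod 1747)
1322^2 = (1322^1)^2 ≡ 1322^2 = 1747684 ≡ 684 (mod 1747)
1322^4 = (1322^2)^2 ≡ 684^2 = 467856 ≡ 1407 (mod 1747)
1322^8 = (1322^4)^2 ≡ 1407^2 = 1979649 ≡ 298 (mod 1747)
1322^16 = (1322^8)^2 ≡ 298^2 = 88804 ≡ 1454 (mod 1747)
1322^32 = (1322^16)^2 ≡ 1454^2 = 2114116 ≡ 246 (mod 1747)
1322^43 = 1322^32 · 1322^8 · 1322^2 · 1322^1 ≡ 246 · 298 · 684 · 1322 ≡ 646 (mod 1747).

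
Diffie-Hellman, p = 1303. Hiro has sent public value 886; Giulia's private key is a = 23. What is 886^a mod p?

Shared key K = 886^23 mod 1303.
886^1 ≡ 886 (mod 1303)
886^2 = (886^1)^2 ≡ 886^2 = 784996 ≡ 590 (mod 1303)
886^4 = (886^2)^2 ≡ 590^2 = 348100 ≡ 199 (mod 1303)
886^8 = (886^4)^2 ≡ 199^2 = 39601 ≡ 511 (mod 1303)
886^16 = (886^8)^2 ≡ 511^2 = 261121 ≡ 521 (mod 1303)
886^23 = 886^16 · 886^4 · 886^2 · 886^1 ≡ 521 · 199 · 590 · 886 ≡ 1252 (mod 1303).

1252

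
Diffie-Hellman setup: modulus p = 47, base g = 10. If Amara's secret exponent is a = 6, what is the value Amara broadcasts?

Public value = 10^6 (mod 47).
10^1 ≡ 10 (mod 47)
10^2 = (10^1)^2 ≡ 10^2 = 100 ≡ 6 (mod 47)
10^4 = (10^2)^2 ≡ 6^2 = 36 ≡ 36 (mod 47)
10^6 = 10^4 · 10^2 ≡ 36 · 6 ≡ 28 (mod 47).

28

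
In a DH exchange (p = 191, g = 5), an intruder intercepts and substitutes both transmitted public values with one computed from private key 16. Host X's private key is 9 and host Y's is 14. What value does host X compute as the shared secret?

121

Host X receives an intruder's public value M = 5^16 mod 191 instead of the honest one.
5^1 ≡ 5 (mod 191)
5^2 = (5^1)^2 ≡ 5^2 = 25 ≡ 25 (mod 191)
5^4 = (5^2)^2 ≡ 25^2 = 625 ≡ 52 (mod 191)
5^8 = (5^4)^2 ≡ 52^2 = 2704 ≡ 30 (mod 191)
5^16 = (5^8)^2 ≡ 30^2 = 900 ≡ 136 (mod 191)
So M = 136. Host X computes K = M^9 mod 191.
136^1 ≡ 136 (mod 191)
136^2 = (136^1)^2 ≡ 136^2 = 18496 ≡ 160 (mod 191)
136^4 = (136^2)^2 ≡ 160^2 = 25600 ≡ 6 (mod 191)
136^8 = (136^4)^2 ≡ 6^2 = 36 ≡ 36 (mod 191)
136^9 = 136^8 · 136^1 ≡ 36 · 136 ≡ 121 (mod 191).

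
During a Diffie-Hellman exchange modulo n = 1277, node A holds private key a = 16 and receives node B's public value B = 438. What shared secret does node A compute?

Shared key K = 438^16 mod 1277.
438^1 ≡ 438 (mod 1277)
438^2 = (438^1)^2 ≡ 438^2 = 191844 ≡ 294 (mod 1277)
438^4 = (438^2)^2 ≡ 294^2 = 86436 ≡ 877 (mod 1277)
438^8 = (438^4)^2 ≡ 877^2 = 769129 ≡ 375 (mod 1277)
438^16 = (438^8)^2 ≡ 375^2 = 140625 ≡ 155 (mod 1277)

155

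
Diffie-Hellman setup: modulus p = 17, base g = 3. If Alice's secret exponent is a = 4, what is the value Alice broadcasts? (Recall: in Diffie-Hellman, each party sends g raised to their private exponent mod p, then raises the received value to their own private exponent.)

Public value = 3^4 mod 17.
3^1 ≡ 3 (mod 17)
3^2 = (3^1)^2 ≡ 3^2 = 9 ≡ 9 (mod 17)
3^4 = (3^2)^2 ≡ 9^2 = 81 ≡ 13 (mod 17)

13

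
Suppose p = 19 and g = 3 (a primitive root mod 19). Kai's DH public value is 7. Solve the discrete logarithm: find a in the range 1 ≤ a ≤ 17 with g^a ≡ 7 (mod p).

6

Try successive powers of 3 modulo 19:
3^1 ≡ 3
3^2 ≡ 9
3^3 ≡ 8
3^4 ≡ 5
3^5 ≡ 15
3^6 ≡ 7
Found: a = 6.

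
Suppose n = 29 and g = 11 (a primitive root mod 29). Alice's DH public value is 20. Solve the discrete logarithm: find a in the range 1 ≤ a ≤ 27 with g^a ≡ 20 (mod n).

20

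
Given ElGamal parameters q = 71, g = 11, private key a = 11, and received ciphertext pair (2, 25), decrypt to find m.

Shared mask s = c₁^a mod q = 2^11 mod 71.
2^1 ≡ 2 (mod 71)
2^2 = (2^1)^2 ≡ 2^2 = 4 ≡ 4 (mod 71)
2^4 = (2^2)^2 ≡ 4^2 = 16 ≡ 16 (mod 71)
2^8 = (2^4)^2 ≡ 16^2 = 256 ≡ 43 (mod 71)
2^11 = 2^8 · 2^2 · 2^1 ≡ 43 · 4 · 2 ≡ 60 (mod 71).
So s = 60; s⁻¹ ≡ 58 (mod 71).
m = c₂ · s⁻¹ mod 71 = 25 · 58 mod 71 = 30.

30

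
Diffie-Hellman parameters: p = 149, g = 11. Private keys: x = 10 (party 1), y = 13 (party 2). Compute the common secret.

22

Party 2 sends B = g^y mod p = 11^13 mod 149.
11^1 ≡ 11 (mod 149)
11^2 = (11^1)^2 ≡ 11^2 = 121 ≡ 121 (mod 149)
11^4 = (11^2)^2 ≡ 121^2 = 14641 ≡ 39 (mod 149)
11^8 = (11^4)^2 ≡ 39^2 = 1521 ≡ 31 (mod 149)
11^13 = 11^8 · 11^4 · 11^1 ≡ 31 · 39 · 11 ≡ 38 (mod 149).
So B = 38. Party 1 then computes K = B^x mod p = 38^10 mod 149.
38^1 ≡ 38 (mod 149)
38^2 = (38^1)^2 ≡ 38^2 = 1444 ≡ 103 (mod 149)
38^4 = (38^2)^2 ≡ 103^2 = 10609 ≡ 30 (mod 149)
38^8 = (38^4)^2 ≡ 30^2 = 900 ≡ 6 (mod 149)
38^10 = 38^8 · 38^2 ≡ 6 · 103 ≡ 22 (mod 149).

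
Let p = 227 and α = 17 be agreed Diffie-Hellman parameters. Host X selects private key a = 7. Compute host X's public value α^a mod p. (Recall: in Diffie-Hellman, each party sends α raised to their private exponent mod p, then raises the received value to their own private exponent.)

Public value = 17^7 mod 227.
17^1 ≡ 17 (mod 227)
17^2 = (17^1)^2 ≡ 17^2 = 289 ≡ 62 (mod 227)
17^4 = (17^2)^2 ≡ 62^2 = 3844 ≡ 212 (mod 227)
17^7 = 17^4 · 17^2 · 17^1 ≡ 212 · 62 · 17 ≡ 80 (mod 227).

80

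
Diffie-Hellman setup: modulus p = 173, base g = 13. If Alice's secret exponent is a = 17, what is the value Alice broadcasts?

116

Public value = 13^17 mod 173.
13^1 ≡ 13 (mod 173)
13^2 = (13^1)^2 ≡ 13^2 = 169 ≡ 169 (mod 173)
13^4 = (13^2)^2 ≡ 169^2 = 28561 ≡ 16 (mod 173)
13^8 = (13^4)^2 ≡ 16^2 = 256 ≡ 83 (mod 173)
13^16 = (13^8)^2 ≡ 83^2 = 6889 ≡ 142 (mod 173)
13^17 = 13^16 · 13^1 ≡ 142 · 13 ≡ 116 (mod 173).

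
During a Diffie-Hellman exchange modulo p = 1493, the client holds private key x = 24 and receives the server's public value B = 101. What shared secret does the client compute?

1021

Shared key K = 101^24 mod 1493.
101^1 ≡ 101 (mod 1493)
101^2 = (101^1)^2 ≡ 101^2 = 10201 ≡ 1243 (mod 1493)
101^4 = (101^2)^2 ≡ 1243^2 = 1545049 ≡ 1287 (mod 1493)
101^8 = (101^4)^2 ≡ 1287^2 = 1656369 ≡ 632 (mod 1493)
101^16 = (101^8)^2 ≡ 632^2 = 399424 ≡ 793 (mod 1493)
101^24 = 101^16 · 101^8 ≡ 793 · 632 ≡ 1021 (mod 1493).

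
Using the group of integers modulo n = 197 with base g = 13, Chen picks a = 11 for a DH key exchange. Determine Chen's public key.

Public value = 13^11 (mod 197).
13^1 ≡ 13 (mod 197)
13^2 = (13^1)^2 ≡ 13^2 = 169 ≡ 169 (mod 197)
13^4 = (13^2)^2 ≡ 169^2 = 28561 ≡ 193 (mod 197)
13^8 = (13^4)^2 ≡ 193^2 = 37249 ≡ 16 (mod 197)
13^11 = 13^8 · 13^2 · 13^1 ≡ 16 · 169 · 13 ≡ 86 (mod 197).

86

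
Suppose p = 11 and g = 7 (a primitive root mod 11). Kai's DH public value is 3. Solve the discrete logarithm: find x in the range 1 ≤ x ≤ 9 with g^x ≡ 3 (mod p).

Try successive powers of 7 modulo 11:
7^1 ≡ 7
7^2 ≡ 5
7^3 ≡ 2
7^4 ≡ 3
Found: x = 4.

4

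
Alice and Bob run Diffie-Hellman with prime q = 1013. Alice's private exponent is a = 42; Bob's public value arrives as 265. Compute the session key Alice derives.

Shared key K = 265^42 mod 1013.
265^1 ≡ 265 (mod 1013)
265^2 = (265^1)^2 ≡ 265^2 = 70225 ≡ 328 (mod 1013)
265^4 = (265^2)^2 ≡ 328^2 = 107584 ≡ 206 (mod 1013)
265^8 = (265^4)^2 ≡ 206^2 = 42436 ≡ 903 (mod 1013)
265^16 = (265^8)^2 ≡ 903^2 = 815409 ≡ 957 (mod 1013)
265^32 = (265^16)^2 ≡ 957^2 = 915849 ≡ 97 (mod 1013)
265^42 = 265^32 · 265^8 · 265^2 ≡ 97 · 903 · 328 ≡ 155 (mod 1013).

155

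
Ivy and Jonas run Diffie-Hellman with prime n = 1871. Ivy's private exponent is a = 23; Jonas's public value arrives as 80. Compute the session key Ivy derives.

1632

Shared key K = 80^23 mod 1871.
80^1 ≡ 80 (mod 1871)
80^2 = (80^1)^2 ≡ 80^2 = 6400 ≡ 787 (mod 1871)
80^4 = (80^2)^2 ≡ 787^2 = 619369 ≡ 68 (mod 1871)
80^8 = (80^4)^2 ≡ 68^2 = 4624 ≡ 882 (mod 1871)
80^16 = (80^8)^2 ≡ 882^2 = 777924 ≡ 1459 (mod 1871)
80^23 = 80^16 · 80^4 · 80^2 · 80^1 ≡ 1459 · 68 · 787 · 80 ≡ 1632 (mod 1871).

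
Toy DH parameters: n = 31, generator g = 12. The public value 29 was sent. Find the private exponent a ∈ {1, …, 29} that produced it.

Try successive powers of 12 modulo 31:
12^1 ≡ 12
12^2 ≡ 20
12^3 ≡ 23
12^4 ≡ 28
12^5 ≡ 26
12^6 ≡ 2
12^7 ≡ 24
12^8 ≡ 9
12^9 ≡ 15
12^10 ≡ 25
12^11 ≡ 21
12^12 ≡ 4
12^13 ≡ 17
12^14 ≡ 18
12^15 ≡ 30
12^16 ≡ 19
12^17 ≡ 11
12^18 ≡ 8
12^19 ≡ 3
12^20 ≡ 5
12^21 ≡ 29
Found: a = 21.

21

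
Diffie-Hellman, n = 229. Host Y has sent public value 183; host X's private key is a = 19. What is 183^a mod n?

Shared key K = 183^19 mod 229.
183^1 ≡ 183 (mod 229)
183^2 = (183^1)^2 ≡ 183^2 = 33489 ≡ 55 (mod 229)
183^4 = (183^2)^2 ≡ 55^2 = 3025 ≡ 48 (mod 229)
183^8 = (183^4)^2 ≡ 48^2 = 2304 ≡ 14 (mod 229)
183^16 = (183^8)^2 ≡ 14^2 = 196 ≡ 196 (mod 229)
183^19 = 183^16 · 183^2 · 183^1 ≡ 196 · 55 · 183 ≡ 134 (mod 229).

134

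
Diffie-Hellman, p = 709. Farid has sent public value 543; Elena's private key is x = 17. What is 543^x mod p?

180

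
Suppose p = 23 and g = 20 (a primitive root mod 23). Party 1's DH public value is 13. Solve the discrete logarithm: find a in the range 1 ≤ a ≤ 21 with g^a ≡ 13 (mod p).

Try successive powers of 20 modulo 23:
20^1 ≡ 20
20^2 ≡ 9
20^3 ≡ 19
20^4 ≡ 12
20^5 ≡ 10
20^6 ≡ 16
20^7 ≡ 21
20^8 ≡ 6
20^9 ≡ 5
20^10 ≡ 8
20^11 ≡ 22
20^12 ≡ 3
20^13 ≡ 14
20^14 ≡ 4
20^15 ≡ 11
20^16 ≡ 13
Found: a = 16.

16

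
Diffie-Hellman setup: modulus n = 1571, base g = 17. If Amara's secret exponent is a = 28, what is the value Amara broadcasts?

173

Public value = 17^28 (mod 1571).
17^1 ≡ 17 (mod 1571)
17^2 = (17^1)^2 ≡ 17^2 = 289 ≡ 289 (mod 1571)
17^4 = (17^2)^2 ≡ 289^2 = 83521 ≡ 258 (mod 1571)
17^8 = (17^4)^2 ≡ 258^2 = 66564 ≡ 582 (mod 1571)
17^16 = (17^8)^2 ≡ 582^2 = 338724 ≡ 959 (mod 1571)
17^28 = 17^16 · 17^8 · 17^4 ≡ 959 · 582 · 258 ≡ 173 (mod 1571).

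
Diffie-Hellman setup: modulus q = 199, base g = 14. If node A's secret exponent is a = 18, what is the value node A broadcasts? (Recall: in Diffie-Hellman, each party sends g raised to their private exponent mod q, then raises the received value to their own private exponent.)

18

Public value = 14^18 (mod 199).
14^1 ≡ 14 (mod 199)
14^2 = (14^1)^2 ≡ 14^2 = 196 ≡ 196 (mod 199)
14^4 = (14^2)^2 ≡ 196^2 = 38416 ≡ 9 (mod 199)
14^8 = (14^4)^2 ≡ 9^2 = 81 ≡ 81 (mod 199)
14^16 = (14^8)^2 ≡ 81^2 = 6561 ≡ 193 (mod 199)
14^18 = 14^16 · 14^2 ≡ 193 · 196 ≡ 18 (mod 199).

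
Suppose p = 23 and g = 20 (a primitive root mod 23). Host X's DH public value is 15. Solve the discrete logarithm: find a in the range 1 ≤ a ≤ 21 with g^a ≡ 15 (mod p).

21

Try successive powers of 20 modulo 23:
20^1 ≡ 20
20^2 ≡ 9
20^3 ≡ 19
20^4 ≡ 12
20^5 ≡ 10
20^6 ≡ 16
20^7 ≡ 21
20^8 ≡ 6
20^9 ≡ 5
20^10 ≡ 8
20^11 ≡ 22
20^12 ≡ 3
20^13 ≡ 14
20^14 ≡ 4
20^15 ≡ 11
20^16 ≡ 13
20^17 ≡ 7
20^18 ≡ 2
20^19 ≡ 17
20^20 ≡ 18
20^21 ≡ 15
Found: a = 21.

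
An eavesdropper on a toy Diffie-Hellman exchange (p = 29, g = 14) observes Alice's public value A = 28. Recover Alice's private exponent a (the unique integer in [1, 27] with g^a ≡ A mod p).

Try successive powers of 14 modulo 29:
14^1 ≡ 14
14^2 ≡ 22
14^3 ≡ 18
14^4 ≡ 20
14^5 ≡ 19
14^6 ≡ 5
14^7 ≡ 12
14^8 ≡ 23
14^9 ≡ 3
14^10 ≡ 13
14^11 ≡ 8
14^12 ≡ 25
14^13 ≡ 2
14^14 ≡ 28
Found: a = 14.

14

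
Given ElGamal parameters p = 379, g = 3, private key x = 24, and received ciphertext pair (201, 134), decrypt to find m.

182

Shared mask s = c₁^x mod p = 201^24 mod 379.
201^1 ≡ 201 (mod 379)
201^2 = (201^1)^2 ≡ 201^2 = 40401 ≡ 227 (mod 379)
201^4 = (201^2)^2 ≡ 227^2 = 51529 ≡ 364 (mod 379)
201^8 = (201^4)^2 ≡ 364^2 = 132496 ≡ 225 (mod 379)
201^16 = (201^8)^2 ≡ 225^2 = 50625 ≡ 218 (mod 379)
201^24 = 201^16 · 201^8 ≡ 218 · 225 ≡ 159 (mod 379).
So s = 159; s⁻¹ ≡ 205 (mod 379).
m = c₂ · s⁻¹ mod 379 = 134 · 205 mod 379 = 182.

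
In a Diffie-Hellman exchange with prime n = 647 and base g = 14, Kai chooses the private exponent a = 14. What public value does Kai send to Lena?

349

Public value = 14^14 mod 647.
14^1 ≡ 14 (mod 647)
14^2 = (14^1)^2 ≡ 14^2 = 196 ≡ 196 (mod 647)
14^4 = (14^2)^2 ≡ 196^2 = 38416 ≡ 243 (mod 647)
14^8 = (14^4)^2 ≡ 243^2 = 59049 ≡ 172 (mod 647)
14^14 = 14^8 · 14^4 · 14^2 ≡ 172 · 243 · 196 ≡ 349 (mod 647).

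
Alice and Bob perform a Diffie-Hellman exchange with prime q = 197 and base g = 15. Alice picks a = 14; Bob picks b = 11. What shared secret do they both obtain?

Alice sends A = g^a mod q = 15^14 mod 197.
15^1 ≡ 15 (mod 197)
15^2 = (15^1)^2 ≡ 15^2 = 225 ≡ 28 (mod 197)
15^4 = (15^2)^2 ≡ 28^2 = 784 ≡ 193 (mod 197)
15^8 = (15^4)^2 ≡ 193^2 = 37249 ≡ 16 (mod 197)
15^14 = 15^8 · 15^4 · 15^2 ≡ 16 · 193 · 28 ≡ 178 (mod 197).
So A = 178. Bob then computes K = A^b mod q = 178^11 mod 197.
178^1 ≡ 178 (mod 197)
178^2 = (178^1)^2 ≡ 178^2 = 31684 ≡ 164 (mod 197)
178^4 = (178^2)^2 ≡ 164^2 = 26896 ≡ 104 (mod 197)
178^8 = (178^4)^2 ≡ 104^2 = 10816 ≡ 178 (mod 197)
178^11 = 178^8 · 178^2 · 178^1 ≡ 178 · 164 · 178 ≡ 104 (mod 197).

104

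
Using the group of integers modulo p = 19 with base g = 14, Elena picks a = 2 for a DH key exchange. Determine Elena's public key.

6

Public value = 14^2 mod 19.
14^1 ≡ 14 (mod 19)
14^2 = (14^1)^2 ≡ 14^2 = 196 ≡ 6 (mod 19)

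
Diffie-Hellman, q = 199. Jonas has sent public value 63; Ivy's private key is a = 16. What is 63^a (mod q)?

Shared key K = 63^16 mod 199.
63^1 ≡ 63 (mod 199)
63^2 = (63^1)^2 ≡ 63^2 = 3969 ≡ 188 (mod 199)
63^4 = (63^2)^2 ≡ 188^2 = 35344 ≡ 121 (mod 199)
63^8 = (63^4)^2 ≡ 121^2 = 14641 ≡ 114 (mod 199)
63^16 = (63^8)^2 ≡ 114^2 = 12996 ≡ 61 (mod 199)

61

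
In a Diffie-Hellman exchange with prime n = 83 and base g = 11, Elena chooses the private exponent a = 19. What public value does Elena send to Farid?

51

Public value = 11^19 mod 83.
11^1 ≡ 11 (mod 83)
11^2 = (11^1)^2 ≡ 11^2 = 121 ≡ 38 (mod 83)
11^4 = (11^2)^2 ≡ 38^2 = 1444 ≡ 33 (mod 83)
11^8 = (11^4)^2 ≡ 33^2 = 1089 ≡ 10 (mod 83)
11^16 = (11^8)^2 ≡ 10^2 = 100 ≡ 17 (mod 83)
11^19 = 11^16 · 11^2 · 11^1 ≡ 17 · 38 · 11 ≡ 51 (mod 83).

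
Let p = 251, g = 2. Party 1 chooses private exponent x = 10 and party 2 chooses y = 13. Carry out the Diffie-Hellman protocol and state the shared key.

Party 1 sends A = g^x mod p = 2^10 mod 251.
2^1 ≡ 2 (mod 251)
2^2 = (2^1)^2 ≡ 2^2 = 4 ≡ 4 (mod 251)
2^4 = (2^2)^2 ≡ 4^2 = 16 ≡ 16 (mod 251)
2^8 = (2^4)^2 ≡ 16^2 = 256 ≡ 5 (mod 251)
2^10 = 2^8 · 2^2 ≡ 5 · 4 ≡ 20 (mod 251).
So A = 20. Party 2 then computes K = A^y mod p = 20^13 mod 251.
20^1 ≡ 20 (mod 251)
20^2 = (20^1)^2 ≡ 20^2 = 400 ≡ 149 (mod 251)
20^4 = (20^2)^2 ≡ 149^2 = 22201 ≡ 113 (mod 251)
20^8 = (20^4)^2 ≡ 113^2 = 12769 ≡ 219 (mod 251)
20^13 = 20^8 · 20^4 · 20^1 ≡ 219 · 113 · 20 ≡ 219 (mod 251).

219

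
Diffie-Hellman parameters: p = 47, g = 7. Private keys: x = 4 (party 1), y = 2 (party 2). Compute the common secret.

Party 1 sends A = g^x mod p = 7^4 mod 47.
7^1 ≡ 7 (mod 47)
7^2 = (7^1)^2 ≡ 7^2 = 49 ≡ 2 (mod 47)
7^4 = (7^2)^2 ≡ 2^2 = 4 ≡ 4 (mod 47)
So A = 4. Party 2 then computes K = A^y mod p = 4^2 mod 47.
4^1 ≡ 4 (mod 47)
4^2 = (4^1)^2 ≡ 4^2 = 16 ≡ 16 (mod 47)

16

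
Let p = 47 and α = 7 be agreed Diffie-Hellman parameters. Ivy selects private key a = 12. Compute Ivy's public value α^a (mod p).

17

Public value = 7^12 (mod 47).
7^1 ≡ 7 (mod 47)
7^2 = (7^1)^2 ≡ 7^2 = 49 ≡ 2 (mod 47)
7^4 = (7^2)^2 ≡ 2^2 = 4 ≡ 4 (mod 47)
7^8 = (7^4)^2 ≡ 4^2 = 16 ≡ 16 (mod 47)
7^12 = 7^8 · 7^4 ≡ 16 · 4 ≡ 17 (mod 47).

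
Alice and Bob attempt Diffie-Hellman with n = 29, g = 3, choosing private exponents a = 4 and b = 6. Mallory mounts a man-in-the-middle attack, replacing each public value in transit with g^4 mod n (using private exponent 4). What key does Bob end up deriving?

Bob receives Mallory's public value M = 3^4 mod 29 instead of the honest one.
3^1 ≡ 3 (mod 29)
3^2 = (3^1)^2 ≡ 3^2 = 9 ≡ 9 (mod 29)
3^4 = (3^2)^2 ≡ 9^2 = 81 ≡ 23 (mod 29)
So M = 23. Bob computes K = M^6 mod 29.
23^1 ≡ 23 (mod 29)
23^2 = (23^1)^2 ≡ 23^2 = 529 ≡ 7 (mod 29)
23^4 = (23^2)^2 ≡ 7^2 = 49 ≡ 20 (mod 29)
23^6 = 23^4 · 23^2 ≡ 20 · 7 ≡ 24 (mod 29).

24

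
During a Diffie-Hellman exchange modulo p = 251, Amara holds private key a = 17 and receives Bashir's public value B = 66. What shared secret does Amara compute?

67

Shared key K = 66^17 mod 251.
66^1 ≡ 66 (mod 251)
66^2 = (66^1)^2 ≡ 66^2 = 4356 ≡ 89 (mod 251)
66^4 = (66^2)^2 ≡ 89^2 = 7921 ≡ 140 (mod 251)
66^8 = (66^4)^2 ≡ 140^2 = 19600 ≡ 22 (mod 251)
66^16 = (66^8)^2 ≡ 22^2 = 484 ≡ 233 (mod 251)
66^17 = 66^16 · 66^1 ≡ 233 · 66 ≡ 67 (mod 251).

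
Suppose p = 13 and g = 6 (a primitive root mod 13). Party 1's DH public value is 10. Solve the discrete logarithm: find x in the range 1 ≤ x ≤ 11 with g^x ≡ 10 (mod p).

2

Try successive powers of 6 modulo 13:
6^1 ≡ 6
6^2 ≡ 10
Found: x = 2.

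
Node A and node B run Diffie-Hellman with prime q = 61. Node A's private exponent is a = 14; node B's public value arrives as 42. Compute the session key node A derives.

16

Shared key K = 42^14 mod 61.
42^1 ≡ 42 (mod 61)
42^2 = (42^1)^2 ≡ 42^2 = 1764 ≡ 56 (mod 61)
42^4 = (42^2)^2 ≡ 56^2 = 3136 ≡ 25 (mod 61)
42^8 = (42^4)^2 ≡ 25^2 = 625 ≡ 15 (mod 61)
42^14 = 42^8 · 42^4 · 42^2 ≡ 15 · 25 · 56 ≡ 16 (mod 61).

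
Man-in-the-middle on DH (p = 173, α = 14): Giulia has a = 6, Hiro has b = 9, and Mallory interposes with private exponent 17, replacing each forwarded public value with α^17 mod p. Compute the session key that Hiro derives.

60

Hiro receives Mallory's public value M = 14^17 mod 173 instead of the honest one.
14^1 ≡ 14 (mod 173)
14^2 = (14^1)^2 ≡ 14^2 = 196 ≡ 23 (mod 173)
14^4 = (14^2)^2 ≡ 23^2 = 529 ≡ 10 (mod 173)
14^8 = (14^4)^2 ≡ 10^2 = 100 ≡ 100 (mod 173)
14^16 = (14^8)^2 ≡ 100^2 = 10000 ≡ 139 (mod 173)
14^17 = 14^16 · 14^1 ≡ 139 · 14 ≡ 43 (mod 173).
So M = 43. Hiro computes K = M^9 mod 173.
43^1 ≡ 43 (mod 173)
43^2 = (43^1)^2 ≡ 43^2 = 1849 ≡ 119 (mod 173)
43^4 = (43^2)^2 ≡ 119^2 = 14161 ≡ 148 (mod 173)
43^8 = (43^4)^2 ≡ 148^2 = 21904 ≡ 106 (mod 173)
43^9 = 43^8 · 43^1 ≡ 106 · 43 ≡ 60 (mod 173).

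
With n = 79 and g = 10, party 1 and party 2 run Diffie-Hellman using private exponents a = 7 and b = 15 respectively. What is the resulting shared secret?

Party 1 sends A = g^a mod n = 10^7 mod 79.
10^1 ≡ 10 (mod 79)
10^2 = (10^1)^2 ≡ 10^2 = 100 ≡ 21 (mod 79)
10^4 = (10^2)^2 ≡ 21^2 = 441 ≡ 46 (mod 79)
10^7 = 10^4 · 10^2 · 10^1 ≡ 46 · 21 · 10 ≡ 22 (mod 79).
So A = 22. Party 2 then computes K = A^b mod n = 22^15 mod 79.
22^1 ≡ 22 (mod 79)
22^2 = (22^1)^2 ≡ 22^2 = 484 ≡ 10 (mod 79)
22^4 = (22^2)^2 ≡ 10^2 = 100 ≡ 21 (mod 79)
22^8 = (22^4)^2 ≡ 21^2 = 441 ≡ 46 (mod 79)
22^15 = 22^8 · 22^4 · 22^2 · 22^1 ≡ 46 · 21 · 10 · 22 ≡ 10 (mod 79).

10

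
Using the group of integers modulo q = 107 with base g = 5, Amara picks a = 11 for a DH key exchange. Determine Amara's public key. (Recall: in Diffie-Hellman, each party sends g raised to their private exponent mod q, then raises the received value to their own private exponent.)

66

Public value = 5^11 (mod 107).
5^1 ≡ 5 (mod 107)
5^2 = (5^1)^2 ≡ 5^2 = 25 ≡ 25 (mod 107)
5^4 = (5^2)^2 ≡ 25^2 = 625 ≡ 90 (mod 107)
5^8 = (5^4)^2 ≡ 90^2 = 8100 ≡ 75 (mod 107)
5^11 = 5^8 · 5^2 · 5^1 ≡ 75 · 25 · 5 ≡ 66 (mod 107).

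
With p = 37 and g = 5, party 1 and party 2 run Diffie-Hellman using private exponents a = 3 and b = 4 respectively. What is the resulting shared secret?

Party 1 sends A = g^a mod p = 5^3 mod 37.
5^1 ≡ 5 (mod 37)
5^2 = (5^1)^2 ≡ 5^2 = 25 ≡ 25 (mod 37)
5^3 = 5^2 · 5^1 ≡ 25 · 5 ≡ 14 (mod 37).
So A = 14. Party 2 then computes K = A^b mod p = 14^4 mod 37.
14^1 ≡ 14 (mod 37)
14^2 = (14^1)^2 ≡ 14^2 = 196 ≡ 11 (mod 37)
14^4 = (14^2)^2 ≡ 11^2 = 121 ≡ 10 (mod 37)

10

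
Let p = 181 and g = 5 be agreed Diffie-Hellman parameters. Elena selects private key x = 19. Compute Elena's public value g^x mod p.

82

Public value = 5^19 mod 181.
5^1 ≡ 5 (mod 181)
5^2 = (5^1)^2 ≡ 5^2 = 25 ≡ 25 (mod 181)
5^4 = (5^2)^2 ≡ 25^2 = 625 ≡ 82 (mod 181)
5^8 = (5^4)^2 ≡ 82^2 = 6724 ≡ 27 (mod 181)
5^16 = (5^8)^2 ≡ 27^2 = 729 ≡ 5 (mod 181)
5^19 = 5^16 · 5^2 · 5^1 ≡ 5 · 25 · 5 ≡ 82 (mod 181).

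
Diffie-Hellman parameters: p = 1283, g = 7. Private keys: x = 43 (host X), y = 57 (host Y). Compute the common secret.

476

Host X sends A = g^x mod p = 7^43 mod 1283.
7^1 ≡ 7 (mod 1283)
7^2 = (7^1)^2 ≡ 7^2 = 49 ≡ 49 (mod 1283)
7^4 = (7^2)^2 ≡ 49^2 = 2401 ≡ 1118 (mod 1283)
7^8 = (7^4)^2 ≡ 1118^2 = 1249924 ≡ 282 (mod 1283)
7^16 = (7^8)^2 ≡ 282^2 = 79524 ≡ 1261 (mod 1283)
7^32 = (7^16)^2 ≡ 1261^2 = 1590121 ≡ 484 (mod 1283)
7^43 = 7^32 · 7^8 · 7^2 · 7^1 ≡ 484 · 282 · 49 · 7 ≡ 1280 (mod 1283).
So A = 1280. Host Y then computes K = A^y mod p = 1280^57 mod 1283.
1280^1 ≡ 1280 (mod 1283)
1280^2 = (1280^1)^2 ≡ 1280^2 = 1638400 ≡ 9 (mod 1283)
1280^4 = (1280^2)^2 ≡ 9^2 = 81 ≡ 81 (mod 1283)
1280^8 = (1280^4)^2 ≡ 81^2 = 6561 ≡ 146 (mod 1283)
1280^16 = (1280^8)^2 ≡ 146^2 = 21316 ≡ 788 (mod 1283)
1280^32 = (1280^16)^2 ≡ 788^2 = 620944 ≡ 1255 (mod 1283)
1280^57 = 1280^32 · 1280^16 · 1280^8 · 1280^1 ≡ 1255 · 788 · 146 · 1280 ≡ 476 (mod 1283).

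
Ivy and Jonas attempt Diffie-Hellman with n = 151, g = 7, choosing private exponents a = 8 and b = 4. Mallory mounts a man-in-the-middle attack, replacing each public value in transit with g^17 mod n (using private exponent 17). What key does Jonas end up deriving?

Jonas receives Mallory's public value M = 7^17 mod 151 instead of the honest one.
7^1 ≡ 7 (mod 151)
7^2 = (7^1)^2 ≡ 7^2 = 49 ≡ 49 (mod 151)
7^4 = (7^2)^2 ≡ 49^2 = 2401 ≡ 136 (mod 151)
7^8 = (7^4)^2 ≡ 136^2 = 18496 ≡ 74 (mod 151)
7^16 = (7^8)^2 ≡ 74^2 = 5476 ≡ 40 (mod 151)
7^17 = 7^16 · 7^1 ≡ 40 · 7 ≡ 129 (mod 151).
So M = 129. Jonas computes K = M^4 mod 151.
129^1 ≡ 129 (mod 151)
129^2 = (129^1)^2 ≡ 129^2 = 16641 ≡ 31 (mod 151)
129^4 = (129^2)^2 ≡ 31^2 = 961 ≡ 55 (mod 151)

55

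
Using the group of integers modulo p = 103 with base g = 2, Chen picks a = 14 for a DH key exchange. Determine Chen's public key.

7

Public value = 2^14 mod 103.
2^1 ≡ 2 (mod 103)
2^2 = (2^1)^2 ≡ 2^2 = 4 ≡ 4 (mod 103)
2^4 = (2^2)^2 ≡ 4^2 = 16 ≡ 16 (mod 103)
2^8 = (2^4)^2 ≡ 16^2 = 256 ≡ 50 (mod 103)
2^14 = 2^8 · 2^4 · 2^2 ≡ 50 · 16 · 4 ≡ 7 (mod 103).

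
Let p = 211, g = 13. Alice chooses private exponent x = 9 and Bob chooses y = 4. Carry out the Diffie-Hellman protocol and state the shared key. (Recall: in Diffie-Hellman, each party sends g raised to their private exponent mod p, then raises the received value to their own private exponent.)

Alice sends A = g^x mod p = 13^9 mod 211.
13^1 ≡ 13 (mod 211)
13^2 = (13^1)^2 ≡ 13^2 = 169 ≡ 169 (mod 211)
13^4 = (13^2)^2 ≡ 169^2 = 28561 ≡ 76 (mod 211)
13^8 = (13^4)^2 ≡ 76^2 = 5776 ≡ 79 (mod 211)
13^9 = 13^8 · 13^1 ≡ 79 · 13 ≡ 183 (mod 211).
So A = 183. Bob then computes K = A^y mod p = 183^4 mod 211.
183^1 ≡ 183 (mod 211)
183^2 = (183^1)^2 ≡ 183^2 = 33489 ≡ 151 (mod 211)
183^4 = (183^2)^2 ≡ 151^2 = 22801 ≡ 13 (mod 211)

13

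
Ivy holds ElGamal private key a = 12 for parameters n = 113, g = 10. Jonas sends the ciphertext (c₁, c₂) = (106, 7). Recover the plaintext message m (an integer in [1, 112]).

Shared mask s = c₁^a mod n = 106^12 mod 113.
106^1 ≡ 106 (mod 113)
106^2 = (106^1)^2 ≡ 106^2 = 11236 ≡ 49 (mod 113)
106^4 = (106^2)^2 ≡ 49^2 = 2401 ≡ 28 (mod 113)
106^8 = (106^4)^2 ≡ 28^2 = 784 ≡ 106 (mod 113)
106^12 = 106^8 · 106^4 ≡ 106 · 28 ≡ 30 (mod 113).
So s = 30; s⁻¹ ≡ 49 (mod 113).
m = c₂ · s⁻¹ mod 113 = 7 · 49 mod 113 = 4.

4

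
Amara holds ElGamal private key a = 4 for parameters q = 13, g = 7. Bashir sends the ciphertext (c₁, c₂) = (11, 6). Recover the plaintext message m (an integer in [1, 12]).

2

Shared mask s = c₁^a mod q = 11^4 mod 13.
11^1 ≡ 11 (mod 13)
11^2 = (11^1)^2 ≡ 11^2 = 121 ≡ 4 (mod 13)
11^4 = (11^2)^2 ≡ 4^2 = 16 ≡ 3 (mod 13)
So s = 3; s⁻¹ ≡ 9 (mod 13).
m = c₂ · s⁻¹ mod 13 = 6 · 9 mod 13 = 2.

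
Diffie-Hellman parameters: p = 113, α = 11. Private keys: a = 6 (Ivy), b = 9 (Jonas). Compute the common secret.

99

Ivy sends A = α^a mod p = 11^6 mod 113.
11^1 ≡ 11 (mod 113)
11^2 = (11^1)^2 ≡ 11^2 = 121 ≡ 8 (mod 113)
11^4 = (11^2)^2 ≡ 8^2 = 64 ≡ 64 (mod 113)
11^6 = 11^4 · 11^2 ≡ 64 · 8 ≡ 60 (mod 113).
So A = 60. Jonas then computes K = A^b mod p = 60^9 mod 113.
60^1 ≡ 60 (mod 113)
60^2 = (60^1)^2 ≡ 60^2 = 3600 ≡ 97 (mod 113)
60^4 = (60^2)^2 ≡ 97^2 = 9409 ≡ 30 (mod 113)
60^8 = (60^4)^2 ≡ 30^2 = 900 ≡ 109 (mod 113)
60^9 = 60^8 · 60^1 ≡ 109 · 60 ≡ 99 (mod 113).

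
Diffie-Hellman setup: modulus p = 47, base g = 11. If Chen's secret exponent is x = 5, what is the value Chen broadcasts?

29

Public value = 11^5 (mod 47).
11^1 ≡ 11 (mod 47)
11^2 = (11^1)^2 ≡ 11^2 = 121 ≡ 27 (mod 47)
11^4 = (11^2)^2 ≡ 27^2 = 729 ≡ 24 (mod 47)
11^5 = 11^4 · 11^1 ≡ 24 · 11 ≡ 29 (mod 47).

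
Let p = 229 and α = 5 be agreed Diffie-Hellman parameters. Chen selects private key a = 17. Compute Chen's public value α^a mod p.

97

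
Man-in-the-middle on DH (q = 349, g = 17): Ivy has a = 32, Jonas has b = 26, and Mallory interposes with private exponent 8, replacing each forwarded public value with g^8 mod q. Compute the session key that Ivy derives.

67

Ivy receives Mallory's public value M = 17^8 mod 349 instead of the honest one.
17^1 ≡ 17 (mod 349)
17^2 = (17^1)^2 ≡ 17^2 = 289 ≡ 289 (mod 349)
17^4 = (17^2)^2 ≡ 289^2 = 83521 ≡ 110 (mod 349)
17^8 = (17^4)^2 ≡ 110^2 = 12100 ≡ 234 (mod 349)
So M = 234. Ivy computes K = M^32 mod 349.
234^1 ≡ 234 (mod 349)
234^2 = (234^1)^2 ≡ 234^2 = 54756 ≡ 312 (mod 349)
234^4 = (234^2)^2 ≡ 312^2 = 97344 ≡ 322 (mod 349)
234^8 = (234^4)^2 ≡ 322^2 = 103684 ≡ 31 (mod 349)
234^16 = (234^8)^2 ≡ 31^2 = 961 ≡ 263 (mod 349)
234^32 = (234^16)^2 ≡ 263^2 = 69169 ≡ 67 (mod 349)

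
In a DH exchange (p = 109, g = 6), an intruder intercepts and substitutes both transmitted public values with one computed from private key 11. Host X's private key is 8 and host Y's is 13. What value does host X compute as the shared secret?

Host X receives an intruder's public value M = 6^11 mod 109 instead of the honest one.
6^1 ≡ 6 (mod 109)
6^2 = (6^1)^2 ≡ 6^2 = 36 ≡ 36 (mod 109)
6^4 = (6^2)^2 ≡ 36^2 = 1296 ≡ 97 (mod 109)
6^8 = (6^4)^2 ≡ 97^2 = 9409 ≡ 35 (mod 109)
6^11 = 6^8 · 6^2 · 6^1 ≡ 35 · 36 · 6 ≡ 39 (mod 109).
So M = 39. Host X computes K = M^8 mod 109.
39^1 ≡ 39 (mod 109)
39^2 = (39^1)^2 ≡ 39^2 = 1521 ≡ 104 (mod 109)
39^4 = (39^2)^2 ≡ 104^2 = 10816 ≡ 25 (mod 109)
39^8 = (39^4)^2 ≡ 25^2 = 625 ≡ 80 (mod 109)

80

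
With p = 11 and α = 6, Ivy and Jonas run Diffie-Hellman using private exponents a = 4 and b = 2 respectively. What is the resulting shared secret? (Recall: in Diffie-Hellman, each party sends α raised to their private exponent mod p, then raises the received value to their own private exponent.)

Jonas sends B = α^b mod p = 6^2 mod 11.
6^1 ≡ 6 (mod 11)
6^2 = (6^1)^2 ≡ 6^2 = 36 ≡ 3 (mod 11)
So B = 3. Ivy then computes K = B^a mod p = 3^4 mod 11.
3^1 ≡ 3 (mod 11)
3^2 = (3^1)^2 ≡ 3^2 = 9 ≡ 9 (mod 11)
3^4 = (3^2)^2 ≡ 9^2 = 81 ≡ 4 (mod 11)

4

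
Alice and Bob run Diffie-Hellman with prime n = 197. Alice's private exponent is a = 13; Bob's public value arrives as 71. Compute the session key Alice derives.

141

Shared key K = 71^13 mod 197.
71^1 ≡ 71 (mod 197)
71^2 = (71^1)^2 ≡ 71^2 = 5041 ≡ 116 (mod 197)
71^4 = (71^2)^2 ≡ 116^2 = 13456 ≡ 60 (mod 197)
71^8 = (71^4)^2 ≡ 60^2 = 3600 ≡ 54 (mod 197)
71^13 = 71^8 · 71^4 · 71^1 ≡ 54 · 60 · 71 ≡ 141 (mod 197).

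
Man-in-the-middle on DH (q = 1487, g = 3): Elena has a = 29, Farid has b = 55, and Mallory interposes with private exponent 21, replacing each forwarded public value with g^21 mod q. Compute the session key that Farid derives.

1332

Farid receives Mallory's public value M = 3^21 mod 1487 instead of the honest one.
3^1 ≡ 3 (mod 1487)
3^2 = (3^1)^2 ≡ 3^2 = 9 ≡ 9 (mod 1487)
3^4 = (3^2)^2 ≡ 9^2 = 81 ≡ 81 (mod 1487)
3^8 = (3^4)^2 ≡ 81^2 = 6561 ≡ 613 (mod 1487)
3^16 = (3^8)^2 ≡ 613^2 = 375769 ≡ 1045 (mod 1487)
3^21 = 3^16 · 3^4 · 3^1 ≡ 1045 · 81 · 3 ≡ 1145 (mod 1487).
So M = 1145. Farid computes K = M^55 mod 1487.
1145^1 ≡ 1145 (mod 1487)
1145^2 = (1145^1)^2 ≡ 1145^2 = 1311025 ≡ 978 (mod 1487)
1145^4 = (1145^2)^2 ≡ 978^2 = 956484 ≡ 343 (mod 1487)
1145^8 = (1145^4)^2 ≡ 343^2 = 117649 ≡ 176 (mod 1487)
1145^16 = (1145^8)^2 ≡ 176^2 = 30976 ≡ 1236 (mod 1487)
1145^32 = (1145^16)^2 ≡ 1236^2 = 1527696 ≡ 547 (mod 1487)
1145^55 = 1145^32 · 1145^16 · 1145^4 · 1145^2 · 1145^1 ≡ 547 · 1236 · 343 · 978 · 1145 ≡ 1332 (mod 1487).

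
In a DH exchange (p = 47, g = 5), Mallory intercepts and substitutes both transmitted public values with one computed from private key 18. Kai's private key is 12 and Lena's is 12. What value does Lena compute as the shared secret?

Lena receives Mallory's public value M = 5^18 mod 47 instead of the honest one.
5^1 ≡ 5 (mod 47)
5^2 = (5^1)^2 ≡ 5^2 = 25 ≡ 25 (mod 47)
5^4 = (5^2)^2 ≡ 25^2 = 625 ≡ 14 (mod 47)
5^8 = (5^4)^2 ≡ 14^2 = 196 ≡ 8 (mod 47)
5^16 = (5^8)^2 ≡ 8^2 = 64 ≡ 17 (mod 47)
5^18 = 5^16 · 5^2 ≡ 17 · 25 ≡ 2 (mod 47).
So M = 2. Lena computes K = M^12 mod 47.
2^1 ≡ 2 (mod 47)
2^2 = (2^1)^2 ≡ 2^2 = 4 ≡ 4 (mod 47)
2^4 = (2^2)^2 ≡ 4^2 = 16 ≡ 16 (mod 47)
2^8 = (2^4)^2 ≡ 16^2 = 256 ≡ 21 (mod 47)
2^12 = 2^8 · 2^4 ≡ 21 · 16 ≡ 7 (mod 47).

7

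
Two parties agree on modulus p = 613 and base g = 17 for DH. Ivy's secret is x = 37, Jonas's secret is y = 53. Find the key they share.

167

Jonas sends B = g^y mod p = 17^53 mod 613.
17^1 ≡ 17 (mod 613)
17^2 = (17^1)^2 ≡ 17^2 = 289 ≡ 289 (mod 613)
17^4 = (17^2)^2 ≡ 289^2 = 83521 ≡ 153 (mod 613)
17^8 = (17^4)^2 ≡ 153^2 = 23409 ≡ 115 (mod 613)
17^16 = (17^8)^2 ≡ 115^2 = 13225 ≡ 352 (mod 613)
17^32 = (17^16)^2 ≡ 352^2 = 123904 ≡ 78 (mod 613)
17^53 = 17^32 · 17^16 · 17^4 · 17^1 ≡ 78 · 352 · 153 · 17 ≡ 395 (mod 613).
So B = 395. Ivy then computes K = B^x mod p = 395^37 mod 613.
395^1 ≡ 395 (mod 613)
395^2 = (395^1)^2 ≡ 395^2 = 156025 ≡ 323 (mod 613)
395^4 = (395^2)^2 ≡ 323^2 = 104329 ≡ 119 (mod 613)
395^8 = (395^4)^2 ≡ 119^2 = 14161 ≡ 62 (mod 613)
395^16 = (395^8)^2 ≡ 62^2 = 3844 ≡ 166 (mod 613)
395^32 = (395^16)^2 ≡ 166^2 = 27556 ≡ 584 (mod 613)
395^37 = 395^32 · 395^4 · 395^1 ≡ 584 · 119 · 395 ≡ 167 (mod 613).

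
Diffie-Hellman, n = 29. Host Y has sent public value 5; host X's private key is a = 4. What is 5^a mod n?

16

Shared key K = 5^4 mod 29.
5^1 ≡ 5 (mod 29)
5^2 = (5^1)^2 ≡ 5^2 = 25 ≡ 25 (mod 29)
5^4 = (5^2)^2 ≡ 25^2 = 625 ≡ 16 (mod 29)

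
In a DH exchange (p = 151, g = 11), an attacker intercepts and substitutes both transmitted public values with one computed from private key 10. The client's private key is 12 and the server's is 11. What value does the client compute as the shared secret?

The client receives an attacker's public value M = 11^10 mod 151 instead of the honest one.
11^1 ≡ 11 (mod 151)
11^2 = (11^1)^2 ≡ 11^2 = 121 ≡ 121 (mod 151)
11^4 = (11^2)^2 ≡ 121^2 = 14641 ≡ 145 (mod 151)
11^8 = (11^4)^2 ≡ 145^2 = 21025 ≡ 36 (mod 151)
11^10 = 11^8 · 11^2 ≡ 36 · 121 ≡ 128 (mod 151).
So M = 128. The client computes K = M^12 mod 151.
128^1 ≡ 128 (mod 151)
128^2 = (128^1)^2 ≡ 128^2 = 16384 ≡ 76 (mod 151)
128^4 = (128^2)^2 ≡ 76^2 = 5776 ≡ 38 (mod 151)
128^8 = (128^4)^2 ≡ 38^2 = 1444 ≡ 85 (mod 151)
128^12 = 128^8 · 128^4 ≡ 85 · 38 ≡ 59 (mod 151).

59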